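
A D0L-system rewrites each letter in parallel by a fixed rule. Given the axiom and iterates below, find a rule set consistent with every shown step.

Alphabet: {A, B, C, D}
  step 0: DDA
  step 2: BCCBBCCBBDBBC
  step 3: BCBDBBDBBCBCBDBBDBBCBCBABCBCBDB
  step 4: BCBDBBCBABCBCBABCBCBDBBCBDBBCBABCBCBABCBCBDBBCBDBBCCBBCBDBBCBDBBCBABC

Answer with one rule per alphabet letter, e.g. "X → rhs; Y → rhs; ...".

A->CB, B->BC, C->BDB, D->BA

  step 3 ⇒ step 4: BCBDBBDBBCBCBDBBDBBCBCBABCBCBDB ⇒ BC·BDB·BC·BA·BC·BC·BA·BC·BC·BDB·BC·BDB·BC·BA·BC·BC·BA·BC·BC·BDB·BC·BDB·BC·CB·BC·BDB·BC·BDB·BC·BA·BC
    A ↦ CB
    B ↦ BC
    C ↦ BDB
    D ↦ BA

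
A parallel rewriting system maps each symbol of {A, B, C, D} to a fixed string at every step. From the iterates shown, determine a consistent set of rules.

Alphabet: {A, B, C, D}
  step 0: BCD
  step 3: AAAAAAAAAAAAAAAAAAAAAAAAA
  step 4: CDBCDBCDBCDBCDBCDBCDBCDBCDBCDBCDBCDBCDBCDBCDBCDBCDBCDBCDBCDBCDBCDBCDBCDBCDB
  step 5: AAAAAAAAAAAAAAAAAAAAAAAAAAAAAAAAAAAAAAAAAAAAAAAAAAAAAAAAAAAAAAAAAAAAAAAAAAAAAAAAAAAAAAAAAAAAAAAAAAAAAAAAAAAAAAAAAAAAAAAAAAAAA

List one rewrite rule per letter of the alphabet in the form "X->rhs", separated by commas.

A->CDB, B->AA, C->A, D->AA

  step 4 ⇒ step 5: CDBCDBCDBCDBCDBCDBCDBCDBCDBCDBCDBCDBCDBCDBCDBCDBCDBCDBCDBCDBCDBCDBCDBCDBCDB ⇒ A·AA·AA·A·AA·AA·A·AA·AA·A·AA·AA·A·AA·AA·A·AA·AA·A·AA·AA·A·AA·AA·A·AA·AA·A·AA·AA·A·AA·AA·A·AA·AA·A·AA·AA·A·AA·AA·A·AA·AA·A·AA·AA·A·AA·AA·A·AA·AA·A·AA·AA·A·AA·AA·A·AA·AA·A·AA·AA·A·AA·AA·A·AA·AA·A·AA·AA
    B ↦ AA
    C ↦ A
    D ↦ AA
  step 3 ⇒ step 4: AAAAAAAAAAAAAAAAAAAAAAAAA ⇒ CDB·CDB·CDB·CDB·CDB·CDB·CDB·CDB·CDB·CDB·CDB·CDB·CDB·CDB·CDB·CDB·CDB·CDB·CDB·CDB·CDB·CDB·CDB·CDB·CDB
    A ↦ CDB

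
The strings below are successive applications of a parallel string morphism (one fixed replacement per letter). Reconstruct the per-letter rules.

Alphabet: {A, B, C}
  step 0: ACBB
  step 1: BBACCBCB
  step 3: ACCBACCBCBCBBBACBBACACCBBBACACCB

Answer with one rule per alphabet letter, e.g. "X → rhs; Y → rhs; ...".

  step 0 ⇒ step 1: ACBB ⇒ BB·AC·CB·CB
    A ↦ BB
    B ↦ CB
    C ↦ AC

A->BB, B->CB, C->AC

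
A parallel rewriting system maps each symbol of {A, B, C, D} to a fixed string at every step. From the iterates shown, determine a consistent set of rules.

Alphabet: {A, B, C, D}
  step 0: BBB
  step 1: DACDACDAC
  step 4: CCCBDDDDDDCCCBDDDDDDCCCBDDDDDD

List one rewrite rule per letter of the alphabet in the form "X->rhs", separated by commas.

A->B, B->DAC, C->DD, D->C

  step 0 ⇒ step 1: BBB ⇒ DAC·DAC·DAC
    B ↦ DAC
    A ↦ B  (constrained at step 1)
    C ↦ DD  (constrained at step 1)
    D ↦ C  (constrained at step 1)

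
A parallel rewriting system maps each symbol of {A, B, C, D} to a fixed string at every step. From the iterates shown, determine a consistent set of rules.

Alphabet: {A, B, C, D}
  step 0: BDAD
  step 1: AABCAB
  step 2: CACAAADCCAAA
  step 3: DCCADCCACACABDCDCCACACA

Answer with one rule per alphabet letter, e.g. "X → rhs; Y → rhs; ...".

A->CA, B->AA, C->DC, D->B

  step 2 ⇒ step 3: CACAAADCCAAA ⇒ DC·CA·DC·CA·CA·CA·B·DC·DC·CA·CA·CA
    A ↦ CA
    C ↦ DC
    D ↦ B
  step 0 ⇒ step 1: BDAD ⇒ AA·B·CA·B
    B ↦ AA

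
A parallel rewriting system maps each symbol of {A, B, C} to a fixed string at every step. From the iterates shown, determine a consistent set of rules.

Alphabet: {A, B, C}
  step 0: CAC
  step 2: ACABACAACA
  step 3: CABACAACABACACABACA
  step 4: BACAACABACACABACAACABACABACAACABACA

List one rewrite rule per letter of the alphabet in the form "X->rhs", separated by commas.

A->CA, B->A, C->BA

  step 3 ⇒ step 4: CABACAACABACACABACA ⇒ BA·CA·A·CA·BA·CA·CA·BA·CA·A·CA·BA·CA·BA·CA·A·CA·BA·CA
    A ↦ CA
    B ↦ A
    C ↦ BA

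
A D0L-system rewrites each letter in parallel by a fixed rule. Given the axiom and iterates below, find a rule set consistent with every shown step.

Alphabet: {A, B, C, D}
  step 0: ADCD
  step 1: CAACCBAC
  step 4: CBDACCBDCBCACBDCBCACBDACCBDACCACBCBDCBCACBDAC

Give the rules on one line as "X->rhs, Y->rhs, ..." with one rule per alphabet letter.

A->CA, B->D, C->CB, D->AC

  step 0 ⇒ step 1: ADCD ⇒ CA·AC·CB·AC
    A ↦ CA
    C ↦ CB
    D ↦ AC
    B ↦ D  (constrained at step 1)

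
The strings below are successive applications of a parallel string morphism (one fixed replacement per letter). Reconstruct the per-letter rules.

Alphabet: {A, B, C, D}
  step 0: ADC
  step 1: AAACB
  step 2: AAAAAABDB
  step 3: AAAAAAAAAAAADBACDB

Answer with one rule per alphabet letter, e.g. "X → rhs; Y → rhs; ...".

  step 2 ⇒ step 3: AAAAAABDB ⇒ AA·AA·AA·AA·AA·AA·DB·AC·DB
    A ↦ AA
    B ↦ DB
    D ↦ AC
  step 0 ⇒ step 1: ADC ⇒ AA·AC·B
    C ↦ B

A->AA, B->DB, C->B, D->AC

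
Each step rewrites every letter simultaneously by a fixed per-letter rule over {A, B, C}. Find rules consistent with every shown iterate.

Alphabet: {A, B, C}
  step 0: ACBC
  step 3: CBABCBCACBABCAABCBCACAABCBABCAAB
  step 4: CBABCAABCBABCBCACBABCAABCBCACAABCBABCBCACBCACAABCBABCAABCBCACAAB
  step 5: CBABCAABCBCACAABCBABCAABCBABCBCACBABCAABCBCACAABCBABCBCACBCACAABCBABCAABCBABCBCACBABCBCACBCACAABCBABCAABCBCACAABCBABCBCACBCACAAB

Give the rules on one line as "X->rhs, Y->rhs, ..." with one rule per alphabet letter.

A->CA, B->AB, C->CB

  step 4 ⇒ step 5: CBABCAABCBABCBCACBABCAABCBCACAABCBABCBCACBCACAABCBABCAABCBCACAAB ⇒ CB·AB·CA·AB·CB·CA·CA·AB·CB·AB·CA·AB·CB·AB·CB·CA·CB·AB·CA·AB·CB·CA·CA·AB·CB·AB·CB·CA·CB·CA·CA·AB·CB·AB·CA·AB·CB·AB·CB·CA·CB·AB·CB·CA·CB·CA·CA·AB·CB·AB·CA·AB·CB·CA·CA·AB·CB·AB·CB·CA·CB·CA·CA·AB
    A ↦ CA
    B ↦ AB
    C ↦ CB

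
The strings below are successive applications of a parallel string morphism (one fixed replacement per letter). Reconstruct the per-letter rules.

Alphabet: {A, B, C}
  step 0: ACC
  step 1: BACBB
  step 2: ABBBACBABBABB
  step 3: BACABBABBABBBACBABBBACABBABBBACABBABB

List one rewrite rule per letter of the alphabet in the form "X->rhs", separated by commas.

  step 2 ⇒ step 3: ABBBACBABBABB ⇒ BAC·ABB·ABB·ABB·BAC·B·ABB·BAC·ABB·ABB·BAC·ABB·ABB
    A ↦ BAC
    B ↦ ABB
    C ↦ B

A->BAC, B->ABB, C->B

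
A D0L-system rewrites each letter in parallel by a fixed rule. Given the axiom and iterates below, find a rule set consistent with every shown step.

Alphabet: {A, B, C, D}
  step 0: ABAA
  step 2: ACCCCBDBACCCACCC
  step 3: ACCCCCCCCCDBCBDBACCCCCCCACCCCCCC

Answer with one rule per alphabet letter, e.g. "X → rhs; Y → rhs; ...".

A->AC, B->DB, C->CC, D->CB

  step 2 ⇒ step 3: ACCCCBDBACCCACCC ⇒ AC·CC·CC·CC·CC·DB·CB·DB·AC·CC·CC·CC·AC·CC·CC·CC
    A ↦ AC
    B ↦ DB
    C ↦ CC
    D ↦ CB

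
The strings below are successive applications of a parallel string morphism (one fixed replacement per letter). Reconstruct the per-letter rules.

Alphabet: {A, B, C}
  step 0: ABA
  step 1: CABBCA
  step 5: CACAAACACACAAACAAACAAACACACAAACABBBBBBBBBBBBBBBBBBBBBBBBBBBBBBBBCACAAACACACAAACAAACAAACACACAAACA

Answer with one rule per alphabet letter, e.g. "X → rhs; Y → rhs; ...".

  step 0 ⇒ step 1: ABA ⇒ CA·BB·CA
    A ↦ CA
    B ↦ BB
    C ↦ AA  (constrained at step 1)

A->CA, B->BB, C->AA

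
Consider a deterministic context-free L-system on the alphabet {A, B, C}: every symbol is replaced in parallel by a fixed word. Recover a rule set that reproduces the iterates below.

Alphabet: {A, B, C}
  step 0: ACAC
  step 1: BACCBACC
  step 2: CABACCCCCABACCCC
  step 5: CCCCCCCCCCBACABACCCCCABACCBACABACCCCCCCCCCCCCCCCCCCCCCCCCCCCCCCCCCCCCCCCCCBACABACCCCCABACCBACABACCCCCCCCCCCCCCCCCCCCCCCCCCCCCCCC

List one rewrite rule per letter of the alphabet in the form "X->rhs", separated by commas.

A->BA, B->CA, C->CC

  step 1 ⇒ step 2: BACCBACC ⇒ CA·BA·CC·CC·CA·BA·CC·CC
    A ↦ BA
    B ↦ CA
    C ↦ CC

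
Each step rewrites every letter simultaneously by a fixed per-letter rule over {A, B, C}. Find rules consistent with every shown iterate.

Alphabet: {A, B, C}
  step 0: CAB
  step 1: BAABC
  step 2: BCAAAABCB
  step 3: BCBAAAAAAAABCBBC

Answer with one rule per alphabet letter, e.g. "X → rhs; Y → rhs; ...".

  step 2 ⇒ step 3: BCAAAABCB ⇒ BC·B·AA·AA·AA·AA·BC·B·BC
    A ↦ AA
    B ↦ BC
    C ↦ B

A->AA, B->BC, C->B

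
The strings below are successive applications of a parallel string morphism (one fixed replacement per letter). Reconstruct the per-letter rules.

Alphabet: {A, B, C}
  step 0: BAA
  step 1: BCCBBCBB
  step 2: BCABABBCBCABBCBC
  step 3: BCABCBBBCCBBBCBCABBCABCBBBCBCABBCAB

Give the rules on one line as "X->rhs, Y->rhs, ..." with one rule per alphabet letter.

A->CBB, B->BC, C->AB

  step 2 ⇒ step 3: BCABABBCBCABBCBC ⇒ BC·AB·CBB·BC·CBB·BC·BC·AB·BC·AB·CBB·BC·BC·AB·BC·AB
    A ↦ CBB
    B ↦ BC
    C ↦ AB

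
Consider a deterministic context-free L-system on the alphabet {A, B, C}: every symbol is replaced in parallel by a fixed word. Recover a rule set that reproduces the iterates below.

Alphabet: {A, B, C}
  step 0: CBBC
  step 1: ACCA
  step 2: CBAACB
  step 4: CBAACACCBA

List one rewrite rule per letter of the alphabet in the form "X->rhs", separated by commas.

  step 1 ⇒ step 2: ACCA ⇒ CB·A·A·CB
    A ↦ CB
    C ↦ A
  step 0 ⇒ step 1: CBBC ⇒ A·C·C·A
    B ↦ C

A->CB, B->C, C->A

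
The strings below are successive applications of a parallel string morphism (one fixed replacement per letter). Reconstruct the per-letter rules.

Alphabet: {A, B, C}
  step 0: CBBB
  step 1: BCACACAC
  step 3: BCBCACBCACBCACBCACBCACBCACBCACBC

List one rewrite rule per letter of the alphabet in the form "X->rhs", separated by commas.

A->BC, B->AC, C->BC

  step 0 ⇒ step 1: CBBB ⇒ BC·AC·AC·AC
    B ↦ AC
    C ↦ BC
    A ↦ BC  (constrained at step 1)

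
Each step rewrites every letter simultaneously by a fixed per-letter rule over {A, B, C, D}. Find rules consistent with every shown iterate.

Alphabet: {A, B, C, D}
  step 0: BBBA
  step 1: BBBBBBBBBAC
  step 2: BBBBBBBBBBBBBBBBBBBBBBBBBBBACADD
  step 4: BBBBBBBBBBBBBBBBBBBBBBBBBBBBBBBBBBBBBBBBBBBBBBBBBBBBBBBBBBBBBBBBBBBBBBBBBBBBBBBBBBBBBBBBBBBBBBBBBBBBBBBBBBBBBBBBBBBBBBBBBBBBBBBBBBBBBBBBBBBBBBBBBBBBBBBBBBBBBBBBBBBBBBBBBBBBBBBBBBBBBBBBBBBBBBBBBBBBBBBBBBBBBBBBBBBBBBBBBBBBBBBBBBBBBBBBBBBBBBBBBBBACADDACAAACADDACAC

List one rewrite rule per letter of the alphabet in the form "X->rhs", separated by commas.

  step 1 ⇒ step 2: BBBBBBBBBAC ⇒ BBB·BBB·BBB·BBB·BBB·BBB·BBB·BBB·BBB·AC·ADD
    A ↦ AC
    B ↦ BBB
    C ↦ ADD
    D ↦ A  (constrained at step 2)

A->AC, B->BBB, C->ADD, D->A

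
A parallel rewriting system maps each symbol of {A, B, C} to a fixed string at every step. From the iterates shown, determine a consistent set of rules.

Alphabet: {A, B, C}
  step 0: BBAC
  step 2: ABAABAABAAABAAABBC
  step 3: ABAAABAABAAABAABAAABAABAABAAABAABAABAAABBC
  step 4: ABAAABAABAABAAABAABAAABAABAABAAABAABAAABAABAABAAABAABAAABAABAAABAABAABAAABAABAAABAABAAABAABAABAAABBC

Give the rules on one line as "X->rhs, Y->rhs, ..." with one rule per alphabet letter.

  step 3 ⇒ step 4: ABAAABAABAAABAABAAABAABAABAAABAABAABAAABBC ⇒ ABA·A·ABA·ABA·ABA·A·ABA·ABA·A·ABA·ABA·ABA·A·ABA·ABA·A·ABA·ABA·ABA·A·ABA·ABA·A·ABA·ABA·A·ABA·ABA·ABA·A·ABA·ABA·A·ABA·ABA·A·ABA·ABA·ABA·A·A·BBC
    A ↦ ABA
    B ↦ A
    C ↦ BBC

A->ABA, B->A, C->BBC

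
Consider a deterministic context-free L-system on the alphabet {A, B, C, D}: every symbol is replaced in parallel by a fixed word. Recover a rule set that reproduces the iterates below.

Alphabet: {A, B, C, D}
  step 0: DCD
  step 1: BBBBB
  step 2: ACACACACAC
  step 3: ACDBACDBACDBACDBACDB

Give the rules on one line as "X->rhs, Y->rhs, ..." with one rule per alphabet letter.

  step 2 ⇒ step 3: ACACACACAC ⇒ ACD·B·ACD·B·ACD·B·ACD·B·ACD·B
    A ↦ ACD
    C ↦ B
  step 1 ⇒ step 2: BBBBB ⇒ AC·AC·AC·AC·AC
    B ↦ AC
  step 0 ⇒ step 1: DCD ⇒ BB·B·BB
    D ↦ BB

A->ACD, B->AC, C->B, D->BB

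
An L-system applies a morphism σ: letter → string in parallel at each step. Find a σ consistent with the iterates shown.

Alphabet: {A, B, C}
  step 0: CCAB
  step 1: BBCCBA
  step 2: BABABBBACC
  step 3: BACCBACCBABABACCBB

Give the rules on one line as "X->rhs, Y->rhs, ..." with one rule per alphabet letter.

  step 2 ⇒ step 3: BABABBBACC ⇒ BA·CC·BA·CC·BA·BA·BA·CC·B·B
    A ↦ CC
    B ↦ BA
    C ↦ B

A->CC, B->BA, C->B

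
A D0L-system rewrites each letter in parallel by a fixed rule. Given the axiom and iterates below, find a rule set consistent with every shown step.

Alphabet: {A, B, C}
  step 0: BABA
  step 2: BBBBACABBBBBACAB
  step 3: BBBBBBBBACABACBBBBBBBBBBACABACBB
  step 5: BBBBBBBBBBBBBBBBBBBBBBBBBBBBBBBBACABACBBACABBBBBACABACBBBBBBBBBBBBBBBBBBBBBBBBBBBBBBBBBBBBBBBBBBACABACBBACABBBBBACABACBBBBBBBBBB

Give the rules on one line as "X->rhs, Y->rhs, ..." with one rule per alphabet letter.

  step 2 ⇒ step 3: BBBBACABBBBBACAB ⇒ BB·BB·BB·BB·AC·AB·AC·BB·BB·BB·BB·BB·AC·AB·AC·BB
    A ↦ AC
    B ↦ BB
    C ↦ AB

A->AC, B->BB, C->AB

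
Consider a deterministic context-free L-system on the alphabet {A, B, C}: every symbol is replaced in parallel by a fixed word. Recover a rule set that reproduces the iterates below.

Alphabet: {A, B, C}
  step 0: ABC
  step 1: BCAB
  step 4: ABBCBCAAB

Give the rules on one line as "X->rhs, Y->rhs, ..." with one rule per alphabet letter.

A->BC, B->A, C->B

  step 0 ⇒ step 1: ABC ⇒ BC·A·B
    A ↦ BC
    B ↦ A
    C ↦ B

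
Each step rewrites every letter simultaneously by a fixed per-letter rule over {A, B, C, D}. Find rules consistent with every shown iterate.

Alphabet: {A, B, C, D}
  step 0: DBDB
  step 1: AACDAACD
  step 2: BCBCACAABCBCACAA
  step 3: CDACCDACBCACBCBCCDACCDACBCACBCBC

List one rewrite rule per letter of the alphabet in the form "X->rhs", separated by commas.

A->BC, B->CD, C->AC, D->AA

  step 2 ⇒ step 3: BCBCACAABCBCACAA ⇒ CD·AC·CD·AC·BC·AC·BC·BC·CD·AC·CD·AC·BC·AC·BC·BC
    A ↦ BC
    B ↦ CD
    C ↦ AC
  step 0 ⇒ step 1: DBDB ⇒ AA·CD·AA·CD
    D ↦ AA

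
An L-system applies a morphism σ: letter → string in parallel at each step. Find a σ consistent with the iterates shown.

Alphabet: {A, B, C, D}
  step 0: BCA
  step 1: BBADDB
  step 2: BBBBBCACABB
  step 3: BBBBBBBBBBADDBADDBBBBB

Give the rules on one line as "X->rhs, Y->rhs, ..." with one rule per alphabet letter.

A->B, B->BB, C->ADD, D->CA

  step 2 ⇒ step 3: BBBBBCACABB ⇒ BB·BB·BB·BB·BB·ADD·B·ADD·B·BB·BB
    A ↦ B
    B ↦ BB
    C ↦ ADD
  step 1 ⇒ step 2: BBADDB ⇒ BB·BB·B·CA·CA·BB
    D ↦ CA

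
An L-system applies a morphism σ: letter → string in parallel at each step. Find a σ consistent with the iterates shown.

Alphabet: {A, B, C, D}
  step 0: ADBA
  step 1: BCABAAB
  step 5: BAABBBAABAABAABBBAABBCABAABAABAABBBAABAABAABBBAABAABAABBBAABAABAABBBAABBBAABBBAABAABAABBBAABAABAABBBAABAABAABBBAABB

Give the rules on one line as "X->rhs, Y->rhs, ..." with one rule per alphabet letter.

A->B, B->BAA, C->DB, D->CA

  step 0 ⇒ step 1: ADBA ⇒ B·CA·BAA·B
    A ↦ B
    B ↦ BAA
    D ↦ CA
    C ↦ DB  (constrained at step 1)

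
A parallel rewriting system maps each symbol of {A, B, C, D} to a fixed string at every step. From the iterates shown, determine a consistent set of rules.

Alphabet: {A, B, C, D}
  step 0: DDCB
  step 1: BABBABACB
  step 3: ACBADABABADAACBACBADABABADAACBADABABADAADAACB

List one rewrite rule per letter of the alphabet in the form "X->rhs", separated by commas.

A->ADA, B->CB, C->A, D->BAB

  step 0 ⇒ step 1: DDCB ⇒ BAB·BAB·A·CB
    B ↦ CB
    C ↦ A
    D ↦ BAB
    A ↦ ADA  (constrained at step 1)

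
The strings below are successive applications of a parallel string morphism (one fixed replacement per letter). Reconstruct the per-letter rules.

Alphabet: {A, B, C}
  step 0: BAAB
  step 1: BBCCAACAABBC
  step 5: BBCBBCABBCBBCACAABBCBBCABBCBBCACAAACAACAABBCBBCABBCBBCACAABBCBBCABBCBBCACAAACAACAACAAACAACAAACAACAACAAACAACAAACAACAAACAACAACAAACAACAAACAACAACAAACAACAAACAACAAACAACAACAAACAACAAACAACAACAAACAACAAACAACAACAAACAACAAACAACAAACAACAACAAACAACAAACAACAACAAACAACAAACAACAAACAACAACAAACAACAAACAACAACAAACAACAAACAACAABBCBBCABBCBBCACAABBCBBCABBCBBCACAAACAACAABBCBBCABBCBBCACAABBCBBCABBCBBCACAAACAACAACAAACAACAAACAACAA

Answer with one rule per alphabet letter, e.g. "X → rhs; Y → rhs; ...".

  step 0 ⇒ step 1: BAAB ⇒ BBC·CAA·CAA·BBC
    A ↦ CAA
    B ↦ BBC
    C ↦ A  (constrained at step 1)

A->CAA, B->BBC, C->A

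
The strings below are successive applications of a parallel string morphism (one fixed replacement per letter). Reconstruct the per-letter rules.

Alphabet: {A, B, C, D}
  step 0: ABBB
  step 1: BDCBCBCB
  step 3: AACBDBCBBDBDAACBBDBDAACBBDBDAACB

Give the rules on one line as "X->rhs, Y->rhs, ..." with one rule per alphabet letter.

  step 0 ⇒ step 1: ABBB ⇒ BD·CB·CB·CB
    A ↦ BD
    B ↦ CB
    C ↦ AA  (constrained at step 1)
    D ↦ DB  (constrained at step 1)

A->BD, B->CB, C->AA, D->DB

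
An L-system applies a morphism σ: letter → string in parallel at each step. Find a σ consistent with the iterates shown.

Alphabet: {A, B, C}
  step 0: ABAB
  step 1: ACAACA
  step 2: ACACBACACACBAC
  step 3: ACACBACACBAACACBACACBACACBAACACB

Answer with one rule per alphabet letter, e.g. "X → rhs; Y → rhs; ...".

  step 2 ⇒ step 3: ACACBACACACBAC ⇒ AC·ACB·AC·ACB·A·AC·ACB·AC·ACB·AC·ACB·A·AC·ACB
    A ↦ AC
    B ↦ A
    C ↦ ACB

A->AC, B->A, C->ACB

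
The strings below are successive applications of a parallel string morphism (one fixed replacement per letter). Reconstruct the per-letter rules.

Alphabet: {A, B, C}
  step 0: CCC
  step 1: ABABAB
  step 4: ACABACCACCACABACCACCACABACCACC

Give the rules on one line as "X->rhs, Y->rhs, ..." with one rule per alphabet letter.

A->AC, B->C, C->AB

  step 0 ⇒ step 1: CCC ⇒ AB·AB·AB
    C ↦ AB
    A ↦ AC  (constrained at step 1)
    B ↦ C  (constrained at step 1)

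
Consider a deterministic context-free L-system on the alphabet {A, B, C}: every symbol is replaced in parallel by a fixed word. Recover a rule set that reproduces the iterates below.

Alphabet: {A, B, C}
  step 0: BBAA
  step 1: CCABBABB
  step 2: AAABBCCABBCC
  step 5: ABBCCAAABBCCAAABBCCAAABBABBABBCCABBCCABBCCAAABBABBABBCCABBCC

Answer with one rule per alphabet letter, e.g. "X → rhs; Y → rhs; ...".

  step 1 ⇒ step 2: CCABBABB ⇒ A·A·ABB·C·C·ABB·C·C
    A ↦ ABB
    B ↦ C
    C ↦ A

A->ABB, B->C, C->A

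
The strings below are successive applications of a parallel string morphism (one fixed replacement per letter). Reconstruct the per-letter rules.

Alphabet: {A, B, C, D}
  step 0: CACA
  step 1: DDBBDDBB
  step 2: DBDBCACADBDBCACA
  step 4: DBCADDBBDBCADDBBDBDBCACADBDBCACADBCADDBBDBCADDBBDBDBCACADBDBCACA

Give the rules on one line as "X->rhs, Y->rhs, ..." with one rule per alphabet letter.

  step 1 ⇒ step 2: DDBBDDBB ⇒ DB·DB·CA·CA·DB·DB·CA·CA
    B ↦ CA
    D ↦ DB
  step 0 ⇒ step 1: CACA ⇒ DD·BB·DD·BB
    A ↦ BB
  step 0 ⇒ step 1: CACA ⇒ DD·BB·DD·BB
    C ↦ DD

A->BB, B->CA, C->DD, D->DB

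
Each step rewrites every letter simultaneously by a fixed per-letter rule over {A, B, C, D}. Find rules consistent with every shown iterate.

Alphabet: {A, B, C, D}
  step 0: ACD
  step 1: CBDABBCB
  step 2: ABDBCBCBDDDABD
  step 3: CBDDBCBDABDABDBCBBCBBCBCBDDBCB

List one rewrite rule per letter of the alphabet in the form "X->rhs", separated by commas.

  step 2 ⇒ step 3: ABDBCBCBDDDABD ⇒ CBD·D·BCB·D·AB·D·AB·D·BCB·BCB·BCB·CBD·D·BCB
    A ↦ CBD
    B ↦ D
    C ↦ AB
    D ↦ BCB

A->CBD, B->D, C->AB, D->BCB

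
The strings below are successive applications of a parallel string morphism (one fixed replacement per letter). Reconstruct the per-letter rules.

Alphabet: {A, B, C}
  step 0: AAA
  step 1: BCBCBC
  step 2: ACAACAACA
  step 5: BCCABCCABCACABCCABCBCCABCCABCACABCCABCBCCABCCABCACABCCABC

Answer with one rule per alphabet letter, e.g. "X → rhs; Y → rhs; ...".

A->BC, B->A, C->CA

  step 1 ⇒ step 2: BCBCBC ⇒ A·CA·A·CA·A·CA
    B ↦ A
    C ↦ CA
  step 0 ⇒ step 1: AAA ⇒ BC·BC·BC
    A ↦ BC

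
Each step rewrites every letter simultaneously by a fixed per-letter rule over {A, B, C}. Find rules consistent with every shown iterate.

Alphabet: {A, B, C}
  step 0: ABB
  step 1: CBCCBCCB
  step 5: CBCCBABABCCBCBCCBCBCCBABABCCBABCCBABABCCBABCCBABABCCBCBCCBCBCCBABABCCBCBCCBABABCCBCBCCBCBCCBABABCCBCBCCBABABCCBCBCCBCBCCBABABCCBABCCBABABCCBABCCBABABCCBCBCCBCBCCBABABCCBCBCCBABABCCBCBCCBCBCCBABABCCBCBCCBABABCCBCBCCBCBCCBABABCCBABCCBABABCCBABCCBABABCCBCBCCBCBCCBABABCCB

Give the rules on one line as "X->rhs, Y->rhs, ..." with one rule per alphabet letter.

A->CB, B->CCB, C->AB

  step 0 ⇒ step 1: ABB ⇒ CB·CCB·CCB
    A ↦ CB
    B ↦ CCB
    C ↦ AB  (constrained at step 1)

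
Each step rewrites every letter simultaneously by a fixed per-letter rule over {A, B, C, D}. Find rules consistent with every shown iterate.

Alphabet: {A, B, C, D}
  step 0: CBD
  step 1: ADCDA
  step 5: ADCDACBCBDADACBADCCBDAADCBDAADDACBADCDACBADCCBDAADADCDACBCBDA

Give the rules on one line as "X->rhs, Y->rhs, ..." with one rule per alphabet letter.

A->CB, B->C, C->AD, D->DA

  step 0 ⇒ step 1: CBD ⇒ AD·C·DA
    B ↦ C
    C ↦ AD
    D ↦ DA
    A ↦ CB  (constrained at step 1)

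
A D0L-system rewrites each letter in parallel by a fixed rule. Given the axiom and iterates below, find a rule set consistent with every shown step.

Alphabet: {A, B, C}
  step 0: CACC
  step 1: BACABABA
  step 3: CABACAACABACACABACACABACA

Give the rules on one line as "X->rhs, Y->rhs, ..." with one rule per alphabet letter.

A->CA, B->A, C->BA

  step 0 ⇒ step 1: CACC ⇒ BA·CA·BA·BA
    A ↦ CA
    C ↦ BA
    B ↦ A  (constrained at step 1)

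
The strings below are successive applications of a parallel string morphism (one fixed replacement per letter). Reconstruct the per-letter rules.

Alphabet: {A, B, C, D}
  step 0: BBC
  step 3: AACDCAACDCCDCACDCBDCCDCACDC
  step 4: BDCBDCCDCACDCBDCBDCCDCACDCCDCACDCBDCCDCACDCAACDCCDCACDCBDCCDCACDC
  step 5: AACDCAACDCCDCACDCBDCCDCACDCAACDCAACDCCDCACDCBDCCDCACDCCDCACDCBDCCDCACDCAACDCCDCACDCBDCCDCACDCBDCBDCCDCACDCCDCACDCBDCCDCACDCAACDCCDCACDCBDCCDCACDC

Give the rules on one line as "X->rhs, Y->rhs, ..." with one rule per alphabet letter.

  step 4 ⇒ step 5: BDCBDCCDCACDCBDCBDCCDCACDCCDCACDCBDCCDCACDCAACDCCDCACDCBDCCDCACDC ⇒ A·A·CDC·A·A·CDC·CDC·A·CDC·BDC·CDC·A·CDC·A·A·CDC·A·A·CDC·CDC·A·CDC·BDC·CDC·A·CDC·CDC·A·CDC·BDC·CDC·A·CDC·A·A·CDC·CDC·A·CDC·BDC·CDC·A·CDC·BDC·BDC·CDC·A·CDC·CDC·A·CDC·BDC·CDC·A·CDC·A·A·CDC·CDC·A·CDC·BDC·CDC·A·CDC
    A ↦ BDC
    B ↦ A
    C ↦ CDC
    D ↦ A

A->BDC, B->A, C->CDC, D->A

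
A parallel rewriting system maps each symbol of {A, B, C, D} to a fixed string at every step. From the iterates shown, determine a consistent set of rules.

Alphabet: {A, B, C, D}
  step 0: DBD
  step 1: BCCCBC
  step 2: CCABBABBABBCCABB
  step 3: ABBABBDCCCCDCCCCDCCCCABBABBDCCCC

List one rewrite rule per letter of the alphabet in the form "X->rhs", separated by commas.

A->D, B->CC, C->ABB, D->BC

  step 2 ⇒ step 3: CCABBABBABBCCABB ⇒ ABB·ABB·D·CC·CC·D·CC·CC·D·CC·CC·ABB·ABB·D·CC·CC
    A ↦ D
    B ↦ CC
    C ↦ ABB
  step 0 ⇒ step 1: DBD ⇒ BC·CC·BC
    D ↦ BC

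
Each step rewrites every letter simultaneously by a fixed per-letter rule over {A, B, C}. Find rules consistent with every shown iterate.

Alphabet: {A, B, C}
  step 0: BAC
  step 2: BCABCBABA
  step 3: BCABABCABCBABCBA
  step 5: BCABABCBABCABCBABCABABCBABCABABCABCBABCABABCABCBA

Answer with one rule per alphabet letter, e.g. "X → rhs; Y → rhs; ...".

A->BA, B->BC, C->A

  step 2 ⇒ step 3: BCABCBABA ⇒ BC·A·BA·BC·A·BC·BA·BC·BA
    A ↦ BA
    B ↦ BC
    C ↦ A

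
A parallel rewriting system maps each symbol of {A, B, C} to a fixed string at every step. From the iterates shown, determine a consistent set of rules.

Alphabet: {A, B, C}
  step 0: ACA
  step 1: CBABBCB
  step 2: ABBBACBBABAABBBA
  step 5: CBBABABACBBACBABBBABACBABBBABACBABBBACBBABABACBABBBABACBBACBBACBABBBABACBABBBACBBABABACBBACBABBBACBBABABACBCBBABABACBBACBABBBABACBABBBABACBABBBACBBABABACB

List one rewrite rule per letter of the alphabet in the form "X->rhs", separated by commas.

  step 1 ⇒ step 2: CBABBCB ⇒ ABB·BA·CB·BA·BA·ABB·BA
    A ↦ CB
    B ↦ BA
    C ↦ ABB

A->CB, B->BA, C->ABB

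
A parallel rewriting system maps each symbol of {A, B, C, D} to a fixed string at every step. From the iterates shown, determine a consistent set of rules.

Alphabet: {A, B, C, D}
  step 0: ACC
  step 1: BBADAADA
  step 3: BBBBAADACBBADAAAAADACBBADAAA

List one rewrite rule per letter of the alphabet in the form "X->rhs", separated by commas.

  step 0 ⇒ step 1: ACC ⇒ BB·ADA·ADA
    A ↦ BB
    C ↦ ADA
    B ↦ A  (constrained at step 1)
    D ↦ DAC  (constrained at step 1)

A->BB, B->A, C->ADA, D->DAC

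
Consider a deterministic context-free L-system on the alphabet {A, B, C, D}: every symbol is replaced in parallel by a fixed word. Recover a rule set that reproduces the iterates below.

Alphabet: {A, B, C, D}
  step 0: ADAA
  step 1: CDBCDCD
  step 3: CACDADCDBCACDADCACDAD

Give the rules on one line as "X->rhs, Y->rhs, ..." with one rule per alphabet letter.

A->CD, B->AD, C->CA, D->B

  step 0 ⇒ step 1: ADAA ⇒ CD·B·CD·CD
    A ↦ CD
    D ↦ B
    B ↦ AD  (constrained at step 1)
    C ↦ CA  (constrained at step 1)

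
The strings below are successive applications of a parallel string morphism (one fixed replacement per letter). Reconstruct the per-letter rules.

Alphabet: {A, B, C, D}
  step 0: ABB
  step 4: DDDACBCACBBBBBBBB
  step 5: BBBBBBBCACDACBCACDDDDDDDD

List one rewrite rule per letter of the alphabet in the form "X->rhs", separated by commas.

  step 4 ⇒ step 5: DDDACBCACBBBBBBBB ⇒ BB·BB·BB·BC·AC·D·AC·BC·AC·D·D·D·D·D·D·D·D
    A ↦ BC
    B ↦ D
    C ↦ AC
    D ↦ BB

A->BC, B->D, C->AC, D->BB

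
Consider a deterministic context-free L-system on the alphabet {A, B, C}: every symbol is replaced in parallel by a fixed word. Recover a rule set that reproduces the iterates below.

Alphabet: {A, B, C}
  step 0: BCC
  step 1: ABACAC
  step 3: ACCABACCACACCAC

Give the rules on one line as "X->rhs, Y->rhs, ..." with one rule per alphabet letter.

  step 0 ⇒ step 1: BCC ⇒ AB·AC·AC
    B ↦ AB
    C ↦ AC
    A ↦ C  (constrained at step 1)

A->C, B->AB, C->AC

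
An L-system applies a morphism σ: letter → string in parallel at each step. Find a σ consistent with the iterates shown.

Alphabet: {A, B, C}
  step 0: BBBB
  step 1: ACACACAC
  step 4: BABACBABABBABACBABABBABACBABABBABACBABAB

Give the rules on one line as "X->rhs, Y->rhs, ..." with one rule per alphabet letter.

A->BA, B->AC, C->B

  step 0 ⇒ step 1: BBBB ⇒ AC·AC·AC·AC
    B ↦ AC
    A ↦ BA  (constrained at step 1)
    C ↦ B  (constrained at step 1)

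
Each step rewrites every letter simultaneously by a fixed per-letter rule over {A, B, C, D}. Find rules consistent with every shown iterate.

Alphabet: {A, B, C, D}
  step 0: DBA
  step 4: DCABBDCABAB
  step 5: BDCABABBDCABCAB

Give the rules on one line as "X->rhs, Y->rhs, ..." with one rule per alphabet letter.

A->C, B->AB, C->D, D->B

  step 4 ⇒ step 5: DCABBDCABAB ⇒ B·D·C·AB·AB·B·D·C·AB·C·AB
    A ↦ C
    B ↦ AB
    C ↦ D
    D ↦ B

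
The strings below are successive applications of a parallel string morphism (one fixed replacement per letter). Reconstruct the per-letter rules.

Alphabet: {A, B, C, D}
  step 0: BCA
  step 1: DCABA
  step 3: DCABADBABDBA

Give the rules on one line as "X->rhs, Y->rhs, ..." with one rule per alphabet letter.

A->BA, B->D, C->CA, D->B

  step 0 ⇒ step 1: BCA ⇒ D·CA·BA
    A ↦ BA
    B ↦ D
    C ↦ CA
    D ↦ B  (constrained at step 1)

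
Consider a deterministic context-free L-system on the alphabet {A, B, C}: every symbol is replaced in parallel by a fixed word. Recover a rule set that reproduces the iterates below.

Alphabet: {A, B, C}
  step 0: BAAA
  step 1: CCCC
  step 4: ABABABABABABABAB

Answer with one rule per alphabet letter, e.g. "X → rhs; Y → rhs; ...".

  step 0 ⇒ step 1: BAAA ⇒ C·C·C·C
    A ↦ C
    B ↦ C
    C ↦ AB  (constrained at step 1)

A->C, B->C, C->AB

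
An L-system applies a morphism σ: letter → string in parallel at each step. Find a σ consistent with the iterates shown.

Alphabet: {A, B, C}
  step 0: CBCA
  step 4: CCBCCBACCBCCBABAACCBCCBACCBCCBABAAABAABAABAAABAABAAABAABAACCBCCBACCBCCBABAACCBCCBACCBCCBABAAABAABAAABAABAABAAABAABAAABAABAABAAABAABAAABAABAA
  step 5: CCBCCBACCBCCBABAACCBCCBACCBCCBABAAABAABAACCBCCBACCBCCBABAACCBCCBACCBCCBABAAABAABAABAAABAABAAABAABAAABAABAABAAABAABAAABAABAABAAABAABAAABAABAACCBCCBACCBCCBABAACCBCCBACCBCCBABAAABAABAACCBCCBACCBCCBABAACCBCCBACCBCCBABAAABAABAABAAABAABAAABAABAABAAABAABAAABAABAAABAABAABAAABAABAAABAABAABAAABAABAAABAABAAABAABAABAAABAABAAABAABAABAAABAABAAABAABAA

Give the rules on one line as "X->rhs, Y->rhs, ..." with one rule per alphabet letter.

  step 4 ⇒ step 5: CCBCCBACCBCCBABAACCBCCBACCBCCBABAAABAABAABAAABAABAAABAABAACCBCCBACCBCCBABAACCBCCBACCBCCBABAAABAABAAABAABAABAAABAABAAABAABAABAAABAABAAABAABAA ⇒ CCB·CCB·A·CCB·CCB·A·BAA·CCB·CCB·A·CCB·CCB·A·BAA·A·BAA·BAA·CCB·CCB·A·CCB·CCB·A·BAA·CCB·CCB·A·CCB·CCB·A·BAA·A·BAA·BAA·BAA·A·BAA·BAA·A·BAA·BAA·A·BAA·BAA·BAA·A·BAA·BAA·A·BAA·BAA·BAA·A·BAA·BAA·A·BAA·BAA·CCB·CCB·A·CCB·CCB·A·BAA·CCB·CCB·A·CCB·CCB·A·BAA·A·BAA·BAA·CCB·CCB·A·CCB·CCB·A·BAA·CCB·CCB·A·CCB·CCB·A·BAA·A·BAA·BAA·BAA·A·BAA·BAA·A·BAA·BAA·BAA·A·BAA·BAA·A·BAA·BAA·A·BAA·BAA·BAA·A·BAA·BAA·A·BAA·BAA·BAA·A·BAA·BAA·A·BAA·BAA·A·BAA·BAA·BAA·A·BAA·BAA·A·BAA·BAA·BAA·A·BAA·BAA·A·BAA·BAA
    A ↦ BAA
    B ↦ A
    C ↦ CCB

A->BAA, B->A, C->CCB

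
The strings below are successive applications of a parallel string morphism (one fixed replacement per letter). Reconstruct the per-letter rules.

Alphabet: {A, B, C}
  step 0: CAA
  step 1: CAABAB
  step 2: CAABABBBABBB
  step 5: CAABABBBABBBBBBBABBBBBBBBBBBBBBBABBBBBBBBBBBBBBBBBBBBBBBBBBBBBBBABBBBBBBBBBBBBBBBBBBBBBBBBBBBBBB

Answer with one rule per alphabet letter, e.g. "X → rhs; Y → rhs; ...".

  step 1 ⇒ step 2: CAABAB ⇒ CA·AB·AB·BB·AB·BB
    A ↦ AB
    B ↦ BB
    C ↦ CA

A->AB, B->BB, C->CA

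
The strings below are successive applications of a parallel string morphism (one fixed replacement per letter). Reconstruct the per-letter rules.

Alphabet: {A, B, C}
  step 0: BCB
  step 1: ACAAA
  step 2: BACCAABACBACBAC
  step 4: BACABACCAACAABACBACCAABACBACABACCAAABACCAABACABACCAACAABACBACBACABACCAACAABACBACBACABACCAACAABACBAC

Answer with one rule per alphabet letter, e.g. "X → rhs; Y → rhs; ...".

  step 1 ⇒ step 2: ACAAA ⇒ BAC·CAA·BAC·BAC·BAC
    A ↦ BAC
    C ↦ CAA
  step 0 ⇒ step 1: BCB ⇒ A·CAA·A
    B ↦ A

A->BAC, B->A, C->CAA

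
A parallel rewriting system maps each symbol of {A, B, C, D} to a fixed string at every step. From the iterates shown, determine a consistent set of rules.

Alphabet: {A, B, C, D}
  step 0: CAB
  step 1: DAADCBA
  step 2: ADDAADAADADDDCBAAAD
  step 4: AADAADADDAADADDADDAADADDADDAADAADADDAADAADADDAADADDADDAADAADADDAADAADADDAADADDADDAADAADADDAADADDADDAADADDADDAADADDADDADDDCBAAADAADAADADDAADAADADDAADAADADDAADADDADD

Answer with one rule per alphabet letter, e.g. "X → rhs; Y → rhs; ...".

  step 1 ⇒ step 2: DAADCBA ⇒ ADD·AAD·AAD·ADD·D·CBA·AAD
    A ↦ AAD
    B ↦ CBA
    C ↦ D
    D ↦ ADD

A->AAD, B->CBA, C->D, D->ADD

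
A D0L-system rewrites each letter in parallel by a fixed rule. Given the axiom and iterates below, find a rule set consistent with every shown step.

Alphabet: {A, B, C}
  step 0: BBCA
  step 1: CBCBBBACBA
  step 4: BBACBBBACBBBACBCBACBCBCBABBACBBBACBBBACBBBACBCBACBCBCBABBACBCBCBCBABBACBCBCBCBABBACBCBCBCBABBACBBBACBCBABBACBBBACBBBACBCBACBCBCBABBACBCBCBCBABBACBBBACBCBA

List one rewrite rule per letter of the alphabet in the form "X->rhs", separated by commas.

A->CBA, B->CB, C->BBA

  step 0 ⇒ step 1: BBCA ⇒ CB·CB·BBA·CBA
    A ↦ CBA
    B ↦ CB
    C ↦ BBA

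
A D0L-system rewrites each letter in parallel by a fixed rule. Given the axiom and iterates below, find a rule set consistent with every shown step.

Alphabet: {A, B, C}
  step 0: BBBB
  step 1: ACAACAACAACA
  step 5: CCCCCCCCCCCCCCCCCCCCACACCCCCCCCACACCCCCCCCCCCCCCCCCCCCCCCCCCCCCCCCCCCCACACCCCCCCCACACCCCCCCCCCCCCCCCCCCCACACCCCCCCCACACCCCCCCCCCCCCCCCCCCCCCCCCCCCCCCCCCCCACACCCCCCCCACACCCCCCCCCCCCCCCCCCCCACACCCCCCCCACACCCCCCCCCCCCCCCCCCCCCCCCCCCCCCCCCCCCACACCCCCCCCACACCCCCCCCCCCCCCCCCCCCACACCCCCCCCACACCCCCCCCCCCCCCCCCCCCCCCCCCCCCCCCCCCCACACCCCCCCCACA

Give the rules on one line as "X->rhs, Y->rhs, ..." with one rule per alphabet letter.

  step 0 ⇒ step 1: BBBB ⇒ ACA·ACA·ACA·ACA
    B ↦ ACA
    A ↦ CCB  (constrained at step 1)
    C ↦ CC  (constrained at step 1)

A->CCB, B->ACA, C->CC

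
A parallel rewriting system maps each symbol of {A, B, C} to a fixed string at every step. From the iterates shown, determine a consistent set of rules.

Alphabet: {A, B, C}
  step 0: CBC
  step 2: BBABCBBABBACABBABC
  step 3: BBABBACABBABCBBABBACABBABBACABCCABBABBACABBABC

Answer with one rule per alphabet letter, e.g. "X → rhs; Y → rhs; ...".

A->CA, B->BBA, C->BC

  step 2 ⇒ step 3: BBABCBBABBACABBABC ⇒ BBA·BBA·CA·BBA·BC·BBA·BBA·CA·BBA·BBA·CA·BC·CA·BBA·BBA·CA·BBA·BC
    A ↦ CA
    B ↦ BBA
    C ↦ BC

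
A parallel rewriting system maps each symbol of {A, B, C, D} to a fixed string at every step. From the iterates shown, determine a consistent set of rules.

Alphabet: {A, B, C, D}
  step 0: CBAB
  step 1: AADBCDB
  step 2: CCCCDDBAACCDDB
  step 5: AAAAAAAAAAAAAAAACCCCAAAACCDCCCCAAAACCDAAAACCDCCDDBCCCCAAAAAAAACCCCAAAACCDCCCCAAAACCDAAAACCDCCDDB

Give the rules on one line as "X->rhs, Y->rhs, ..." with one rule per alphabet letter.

A->C, B->DB, C->AA, D->CCD

  step 1 ⇒ step 2: AADBCDB ⇒ C·C·CCD·DB·AA·CCD·DB
    A ↦ C
    B ↦ DB
    C ↦ AA
    D ↦ CCD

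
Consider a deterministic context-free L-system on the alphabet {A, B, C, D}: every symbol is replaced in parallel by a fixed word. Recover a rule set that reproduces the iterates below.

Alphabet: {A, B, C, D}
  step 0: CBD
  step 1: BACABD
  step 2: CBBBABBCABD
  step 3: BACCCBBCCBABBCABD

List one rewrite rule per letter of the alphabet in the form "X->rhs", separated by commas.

A->BB, B->C, C->BA, D->ABD

  step 2 ⇒ step 3: CBBBABBCABD ⇒ BA·C·C·C·BB·C·C·BA·BB·C·ABD
    A ↦ BB
    B ↦ C
    C ↦ BA
    D ↦ ABD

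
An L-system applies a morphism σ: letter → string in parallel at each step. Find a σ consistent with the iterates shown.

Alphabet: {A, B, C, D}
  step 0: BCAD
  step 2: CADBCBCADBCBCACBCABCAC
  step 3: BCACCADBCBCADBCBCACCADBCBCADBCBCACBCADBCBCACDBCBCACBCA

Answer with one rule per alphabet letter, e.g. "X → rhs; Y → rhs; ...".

A->C, B->DBC, C->BCA, D->CA

  step 2 ⇒ step 3: CADBCBCADBCBCACBCABCAC ⇒ BCA·C·CA·DBC·BCA·DBC·BCA·C·CA·DBC·BCA·DBC·BCA·C·BCA·DBC·BCA·C·DBC·BCA·C·BCA
    A ↦ C
    B ↦ DBC
    C ↦ BCA
    D ↦ CA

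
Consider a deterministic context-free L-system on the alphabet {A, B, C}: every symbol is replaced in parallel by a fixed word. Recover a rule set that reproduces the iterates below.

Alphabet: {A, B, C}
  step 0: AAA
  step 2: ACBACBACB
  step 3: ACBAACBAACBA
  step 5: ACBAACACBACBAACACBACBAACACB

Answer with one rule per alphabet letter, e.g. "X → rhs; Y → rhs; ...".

A->AC, B->A, C->B

  step 2 ⇒ step 3: ACBACBACB ⇒ AC·B·A·AC·B·A·AC·B·A
    A ↦ AC
    B ↦ A
    C ↦ B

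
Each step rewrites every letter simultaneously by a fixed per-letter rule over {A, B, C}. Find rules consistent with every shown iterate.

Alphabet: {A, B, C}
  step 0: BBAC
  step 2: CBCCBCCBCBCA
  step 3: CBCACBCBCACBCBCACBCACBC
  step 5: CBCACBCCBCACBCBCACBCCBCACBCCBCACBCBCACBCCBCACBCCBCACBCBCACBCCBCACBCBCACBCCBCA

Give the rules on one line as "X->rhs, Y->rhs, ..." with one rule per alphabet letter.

A->C, B->CA, C->CB

  step 2 ⇒ step 3: CBCCBCCBCBCA ⇒ CB·CA·CB·CB·CA·CB·CB·CA·CB·CA·CB·C
    A ↦ C
    B ↦ CA
    C ↦ CB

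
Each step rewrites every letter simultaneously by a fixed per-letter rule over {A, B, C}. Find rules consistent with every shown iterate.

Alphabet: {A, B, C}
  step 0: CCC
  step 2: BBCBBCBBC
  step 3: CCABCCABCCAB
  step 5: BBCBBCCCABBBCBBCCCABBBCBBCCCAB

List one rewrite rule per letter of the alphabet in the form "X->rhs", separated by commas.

A->BB, B->C, C->AB

  step 2 ⇒ step 3: BBCBBCBBC ⇒ C·C·AB·C·C·AB·C·C·AB
    B ↦ C
    C ↦ AB
    A ↦ BB  (constrained at step 3)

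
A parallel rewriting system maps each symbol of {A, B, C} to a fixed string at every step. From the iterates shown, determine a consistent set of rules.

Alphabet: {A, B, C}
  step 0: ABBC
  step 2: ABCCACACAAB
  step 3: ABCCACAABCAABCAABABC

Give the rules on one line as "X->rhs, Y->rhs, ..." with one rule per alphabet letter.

A->AB, B->C, C->CA

  step 2 ⇒ step 3: ABCCACACAAB ⇒ AB·C·CA·CA·AB·CA·AB·CA·AB·AB·C
    A ↦ AB
    B ↦ C
    C ↦ CA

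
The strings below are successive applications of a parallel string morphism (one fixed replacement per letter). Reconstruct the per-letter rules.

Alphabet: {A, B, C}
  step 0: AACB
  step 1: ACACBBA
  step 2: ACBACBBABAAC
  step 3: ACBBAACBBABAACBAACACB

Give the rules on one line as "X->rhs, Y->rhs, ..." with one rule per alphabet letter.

  step 2 ⇒ step 3: ACBACBBABAAC ⇒ AC·B·BA·AC·B·BA·BA·AC·BA·AC·AC·B
    A ↦ AC
    B ↦ BA
    C ↦ B

A->AC, B->BA, C->B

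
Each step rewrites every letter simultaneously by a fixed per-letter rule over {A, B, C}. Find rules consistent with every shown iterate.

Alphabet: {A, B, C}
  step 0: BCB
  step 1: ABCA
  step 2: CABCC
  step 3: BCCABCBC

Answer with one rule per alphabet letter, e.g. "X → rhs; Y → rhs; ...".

A->C, B->A, C->BC

  step 2 ⇒ step 3: CABCC ⇒ BC·C·A·BC·BC
    A ↦ C
    B ↦ A
    C ↦ BC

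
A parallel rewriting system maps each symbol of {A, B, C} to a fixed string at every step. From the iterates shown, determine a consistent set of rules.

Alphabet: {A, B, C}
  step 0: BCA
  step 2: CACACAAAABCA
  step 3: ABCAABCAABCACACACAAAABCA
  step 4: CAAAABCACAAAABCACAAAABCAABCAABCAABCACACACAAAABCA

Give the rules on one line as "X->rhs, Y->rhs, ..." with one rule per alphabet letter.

A->CA, B->AA, C->AB

  step 3 ⇒ step 4: ABCAABCAABCACACACAAAABCA ⇒ CA·AA·AB·CA·CA·AA·AB·CA·CA·AA·AB·CA·AB·CA·AB·CA·AB·CA·CA·CA·CA·AA·AB·CA
    A ↦ CA
    B ↦ AA
    C ↦ AB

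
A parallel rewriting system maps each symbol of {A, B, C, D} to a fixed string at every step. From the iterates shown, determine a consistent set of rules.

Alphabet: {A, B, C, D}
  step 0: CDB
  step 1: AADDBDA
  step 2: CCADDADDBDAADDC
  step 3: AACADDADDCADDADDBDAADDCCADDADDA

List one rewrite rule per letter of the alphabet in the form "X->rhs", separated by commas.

  step 2 ⇒ step 3: CCADDADDBDAADDC ⇒ A·A·C·ADD·ADD·C·ADD·ADD·BDA·ADD·C·C·ADD·ADD·A
    A ↦ C
    B ↦ BDA
    C ↦ A
    D ↦ ADD

A->C, B->BDA, C->A, D->ADD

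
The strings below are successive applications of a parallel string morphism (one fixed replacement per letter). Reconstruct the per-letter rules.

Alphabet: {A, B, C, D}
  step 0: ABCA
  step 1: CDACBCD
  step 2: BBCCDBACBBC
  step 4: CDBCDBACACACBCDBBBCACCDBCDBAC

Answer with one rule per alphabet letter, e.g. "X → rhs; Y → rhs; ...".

  step 1 ⇒ step 2: CDACBCD ⇒ B·BC·CD·B·AC·B·BC
    A ↦ CD
    B ↦ AC
    C ↦ B
    D ↦ BC

A->CD, B->AC, C->B, D->BC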